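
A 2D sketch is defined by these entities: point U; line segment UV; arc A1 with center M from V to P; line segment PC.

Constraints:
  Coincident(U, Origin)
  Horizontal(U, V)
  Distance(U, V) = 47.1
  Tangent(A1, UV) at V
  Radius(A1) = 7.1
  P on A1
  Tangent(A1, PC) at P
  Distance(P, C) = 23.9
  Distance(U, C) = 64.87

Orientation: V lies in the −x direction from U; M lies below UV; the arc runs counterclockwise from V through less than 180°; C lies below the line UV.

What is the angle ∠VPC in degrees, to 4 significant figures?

139.3°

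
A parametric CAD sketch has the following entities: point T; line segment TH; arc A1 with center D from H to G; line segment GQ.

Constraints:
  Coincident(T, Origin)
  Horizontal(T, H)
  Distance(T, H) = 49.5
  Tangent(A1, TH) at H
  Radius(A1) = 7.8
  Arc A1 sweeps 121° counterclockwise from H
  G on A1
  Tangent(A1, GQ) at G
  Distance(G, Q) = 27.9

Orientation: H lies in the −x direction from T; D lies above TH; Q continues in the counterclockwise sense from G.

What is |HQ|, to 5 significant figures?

36.549

T is at the origin; T and H share the same y with |TH| = 49.5 and H on the −x side, so H = (-49.500, 0.0000). A1 meets TH tangentially, so DH is at right angles to TH, so D = H + (0, 7.8) = (-49.500, 7.8000). On A1, H sits at bearing -90° from D; a 121° counterclockwise sweep puts G at bearing 31°, so G = D + 7.8·(cos 31°, sin 31°) = (-42.814, 11.817). The tangent condition forces DG to be normal to GQ, so GQ runs along (−sin 31°, cos 31°); with |GQ| = 27.9, Q = (-57.184, 35.732). Then |HQ| = |Q − H| = 36.549.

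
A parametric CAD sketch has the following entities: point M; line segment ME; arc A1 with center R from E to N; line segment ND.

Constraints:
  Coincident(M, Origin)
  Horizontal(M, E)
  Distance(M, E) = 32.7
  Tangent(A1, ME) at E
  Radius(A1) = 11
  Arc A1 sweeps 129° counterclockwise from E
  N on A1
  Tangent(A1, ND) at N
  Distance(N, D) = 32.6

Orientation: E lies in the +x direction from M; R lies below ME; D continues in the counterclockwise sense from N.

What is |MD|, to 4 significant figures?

62.18

On A1, E sits at bearing 90° from R; a 129° counterclockwise sweep puts N at bearing 219°, so N = R + 11.0·(cos 219°, sin 219°) = (24.15, -17.92). Tangency of A1 to ND means the radius RN is perpendicular to ND, so ND runs along (−sin 219°, cos 219°); with |ND| = 32.6, D = (44.67, -43.26). Then |MD| = |D − M| = 62.18.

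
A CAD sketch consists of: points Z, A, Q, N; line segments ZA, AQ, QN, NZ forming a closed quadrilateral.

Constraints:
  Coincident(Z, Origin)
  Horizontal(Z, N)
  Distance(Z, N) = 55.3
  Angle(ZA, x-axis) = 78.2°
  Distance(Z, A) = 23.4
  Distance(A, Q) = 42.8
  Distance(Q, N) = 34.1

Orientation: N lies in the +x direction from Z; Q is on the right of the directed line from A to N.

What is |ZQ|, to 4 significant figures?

28.87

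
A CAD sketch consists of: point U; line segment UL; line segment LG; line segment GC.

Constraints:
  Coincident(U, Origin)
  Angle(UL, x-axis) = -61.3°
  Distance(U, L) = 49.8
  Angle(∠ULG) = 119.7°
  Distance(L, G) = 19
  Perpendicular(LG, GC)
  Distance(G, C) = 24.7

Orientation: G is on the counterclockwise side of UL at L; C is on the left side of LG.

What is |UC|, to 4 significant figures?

47.45

U is at the origin; UL runs at -61.3° with length 49.8, so L = 49.8·(cos -61.3°, sin -61.3°) = (23.92, -43.68). ∠ULG = 119.7°, so LG runs at -61.3° + (180° − 119.7°) = -1.000° from the x-axis; with |LG| = 19.0, G = L + 19.0·(cos -1.000°, sin -1.000°) = (42.91, -44.01). LG is perpendicular to GC; with |GC| = 24.7 on the left of LG, C = G + 24.7·(0.01745, 0.9998) = (43.34, -19.32). Then |UC| = |C − U| = 47.45.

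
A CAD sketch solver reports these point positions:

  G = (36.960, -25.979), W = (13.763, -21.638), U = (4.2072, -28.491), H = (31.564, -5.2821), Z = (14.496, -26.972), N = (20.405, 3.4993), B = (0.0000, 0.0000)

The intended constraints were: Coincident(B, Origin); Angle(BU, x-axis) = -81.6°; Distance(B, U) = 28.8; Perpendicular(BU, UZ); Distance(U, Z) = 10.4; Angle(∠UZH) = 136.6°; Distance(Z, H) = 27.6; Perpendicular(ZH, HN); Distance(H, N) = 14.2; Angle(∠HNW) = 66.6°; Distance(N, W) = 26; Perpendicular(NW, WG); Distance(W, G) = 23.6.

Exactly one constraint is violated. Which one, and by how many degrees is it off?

Perpendicular(NW, WG) — off by 4.20°.

B = (0.00, 0.00) ✓; BU at -81.60° ✓; |BU| = 28.80 ✓; ∠(BU, UZ) = 90.00° ✓; |UZ| = 10.40 ✓; ∠UZH = 136.6° ✓; |ZH| = 27.60 ✓; ∠(ZH, HN) = 90.00° ✓; |HN| = 14.20 ✓; ∠HNW = 66.60° ✓; |NW| = 26.00 ✓; ∠(NW, WG) = 94.20° ✗; |WG| = 23.60 ✓.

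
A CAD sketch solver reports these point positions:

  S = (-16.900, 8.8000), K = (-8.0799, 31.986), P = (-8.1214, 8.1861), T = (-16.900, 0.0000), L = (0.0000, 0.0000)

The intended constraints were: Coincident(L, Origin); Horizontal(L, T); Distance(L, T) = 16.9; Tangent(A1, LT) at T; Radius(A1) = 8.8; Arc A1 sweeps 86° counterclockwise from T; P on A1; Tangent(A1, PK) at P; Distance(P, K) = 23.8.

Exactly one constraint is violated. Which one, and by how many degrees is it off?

Tangent(A1, PK) at P — off by 3.90°.

L = (0.00, 0.00) ✓; L.y = 0.00, T.y = 0.00 ✓; |LT| = 16.90 ✓; ∠(ST, TL) = 90.00° ✓; |ST| = 8.800 ✓; bearing(S→P) − bearing(S→T) = 86.00° ✓; |SP| = 8.800 ✓; ∠(SP, PK) = 86.10° ✗; |PK| = 23.80 ✓.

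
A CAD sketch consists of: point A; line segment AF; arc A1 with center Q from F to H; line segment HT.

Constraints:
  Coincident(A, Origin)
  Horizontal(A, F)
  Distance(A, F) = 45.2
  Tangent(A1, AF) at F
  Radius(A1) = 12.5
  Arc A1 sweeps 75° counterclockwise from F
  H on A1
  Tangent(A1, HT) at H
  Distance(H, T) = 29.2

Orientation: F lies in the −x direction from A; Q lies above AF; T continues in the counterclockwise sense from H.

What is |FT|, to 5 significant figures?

42.301

A is at the origin; A and F share the same y with |AF| = 45.2 and F on the −x side, so F = (-45.200, 0.0000). A1 meets AF tangentially, so QF is at right angles to AF, so Q = F + (0, 12.5) = (-45.200, 12.500). On A1, F sits at bearing -90° from Q; a 75° counterclockwise sweep puts H at bearing -15°, so H = Q + 12.5·(cos -15°, sin -15°) = (-33.126, 9.2648). Tangency of A1 to HT means the radius QH is perpendicular to HT, so HT runs along (−sin -15°, cos -15°); with |HT| = 29.2, T = (-25.568, 37.470). Then |FT| = |T − F| = 42.301.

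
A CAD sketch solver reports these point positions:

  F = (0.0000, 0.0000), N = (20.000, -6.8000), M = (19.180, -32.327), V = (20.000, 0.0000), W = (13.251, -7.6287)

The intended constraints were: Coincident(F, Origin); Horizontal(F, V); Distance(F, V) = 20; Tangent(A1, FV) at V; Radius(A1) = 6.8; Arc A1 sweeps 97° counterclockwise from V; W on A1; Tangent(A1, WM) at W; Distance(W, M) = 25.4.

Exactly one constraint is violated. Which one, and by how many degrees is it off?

Tangent(A1, WM) at W — off by 6.50°.

F = (0.00, 0.00) ✓; F.y = 0.00, V.y = 0.00 ✓; |FV| = 20.00 ✓; ∠(NV, VF) = 90.00° ✓; |NV| = 6.800 ✓; bearing(N→W) − bearing(N→V) = 97.00° ✓; |NW| = 6.800 ✓; ∠(NW, WM) = 83.50° ✗; |WM| = 25.40 ✓.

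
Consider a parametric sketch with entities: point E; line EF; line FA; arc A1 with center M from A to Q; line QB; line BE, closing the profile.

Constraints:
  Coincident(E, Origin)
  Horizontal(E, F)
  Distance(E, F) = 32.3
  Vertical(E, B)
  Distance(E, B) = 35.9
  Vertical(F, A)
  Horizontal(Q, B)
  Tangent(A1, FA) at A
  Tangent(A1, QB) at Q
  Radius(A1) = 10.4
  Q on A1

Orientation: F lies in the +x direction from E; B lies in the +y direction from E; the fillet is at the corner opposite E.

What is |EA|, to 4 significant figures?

41.15

The virtual corner opposite E is at (32.30, 35.90). Since A1 is tangent to FA there, MA ⟂ FA and since A1 is tangent to QB there, MQ ⟂ QB, with radius 10.4, so the center M sits 10.4 in from both sides at M = (21.90, 25.50). That places the tangent points at A = (32.30, 25.50) on FA and Q = (21.90, 35.90) on QB. Then |EA| = |A − E| = 41.15.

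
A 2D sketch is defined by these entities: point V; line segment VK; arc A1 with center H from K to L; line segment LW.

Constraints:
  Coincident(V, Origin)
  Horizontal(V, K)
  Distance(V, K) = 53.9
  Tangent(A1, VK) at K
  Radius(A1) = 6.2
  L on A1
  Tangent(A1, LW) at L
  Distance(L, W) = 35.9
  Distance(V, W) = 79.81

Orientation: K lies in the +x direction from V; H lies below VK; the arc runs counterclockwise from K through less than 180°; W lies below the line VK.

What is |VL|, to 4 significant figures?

49.81

Checks: |HL| = 6.200 ✓; ∠(HL, LW) = 90.00° ✓; |LW| = 35.90 ✓; |VW| = 79.81 ✓.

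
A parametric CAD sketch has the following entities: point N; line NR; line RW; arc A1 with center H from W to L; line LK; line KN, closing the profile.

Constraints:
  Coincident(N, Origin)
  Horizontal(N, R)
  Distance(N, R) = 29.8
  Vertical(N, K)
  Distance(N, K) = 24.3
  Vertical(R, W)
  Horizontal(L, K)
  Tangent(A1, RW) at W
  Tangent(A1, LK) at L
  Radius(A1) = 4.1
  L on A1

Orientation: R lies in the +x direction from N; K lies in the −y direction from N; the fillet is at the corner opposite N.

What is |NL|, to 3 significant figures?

35.4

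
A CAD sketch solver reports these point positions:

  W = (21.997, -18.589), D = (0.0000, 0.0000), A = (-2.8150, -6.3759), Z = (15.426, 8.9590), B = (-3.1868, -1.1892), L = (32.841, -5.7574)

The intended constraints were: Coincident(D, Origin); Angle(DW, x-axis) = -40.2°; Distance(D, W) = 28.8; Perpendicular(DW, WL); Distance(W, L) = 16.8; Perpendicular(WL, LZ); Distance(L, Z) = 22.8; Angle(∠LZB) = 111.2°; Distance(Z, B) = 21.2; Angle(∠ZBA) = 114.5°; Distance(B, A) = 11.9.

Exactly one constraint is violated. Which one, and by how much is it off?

Distance(B, A) = 11.9 — off by 6.70.

D = (0.00, 0.00) ✓; DW at -40.20° ✓; |DW| = 28.80 ✓; ∠(DW, WL) = 90.00° ✓; |WL| = 16.80 ✓; ∠(WL, LZ) = 90.00° ✓; |LZ| = 22.80 ✓; ∠LZB = 111.2° ✓; |ZB| = 21.20 ✓; ∠ZBA = 114.5° ✓; |BA| = 5.200 ✗.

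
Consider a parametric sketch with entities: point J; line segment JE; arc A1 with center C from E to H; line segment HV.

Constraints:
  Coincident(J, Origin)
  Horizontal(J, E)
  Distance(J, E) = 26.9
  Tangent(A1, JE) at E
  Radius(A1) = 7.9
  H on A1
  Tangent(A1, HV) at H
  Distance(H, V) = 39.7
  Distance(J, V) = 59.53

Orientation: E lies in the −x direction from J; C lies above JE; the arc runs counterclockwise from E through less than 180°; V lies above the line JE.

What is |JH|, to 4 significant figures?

22.65

J is at the origin; J and E share the same y with |JE| = 26.9 and E on the −x side, so E = (-26.90, 0.000). Tangency of A1 to JE means the radius CE is perpendicular to JE, so C = E + (0, 7.9) = (-26.90, 7.900). Since CH ⟂ HV (tangency), |CV| = √(7.9² + 39.7²) = 40.48 regardless of where H sits on A1. So V lies on both circle(J, 59.53) and circle(C, 40.48); the above-JE intersection is V = (-36.13, 47.31). H is the foot of the tangent from V: H = (-19.71, 11.17).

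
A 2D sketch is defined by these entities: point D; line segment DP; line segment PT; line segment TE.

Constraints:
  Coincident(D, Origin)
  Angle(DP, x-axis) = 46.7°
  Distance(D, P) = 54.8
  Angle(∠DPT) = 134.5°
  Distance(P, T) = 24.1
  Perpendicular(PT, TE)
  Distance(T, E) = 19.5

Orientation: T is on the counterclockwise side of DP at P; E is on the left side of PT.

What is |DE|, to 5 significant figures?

65.506

∠DPT = 134.5°, so PT runs at 46.7° + (180° − 134.5°) = 92.200° from the x-axis; with |PT| = 24.1, T = P + 24.1·(cos 92.200°, sin 92.200°) = (36.658, 63.964). PT ⟂ TE; with |TE| = 19.5 on the left of PT, E = T + 19.5·(-0.99926, -0.038388) = (17.172, 63.216). Then |DE| = |E − D| = 65.506.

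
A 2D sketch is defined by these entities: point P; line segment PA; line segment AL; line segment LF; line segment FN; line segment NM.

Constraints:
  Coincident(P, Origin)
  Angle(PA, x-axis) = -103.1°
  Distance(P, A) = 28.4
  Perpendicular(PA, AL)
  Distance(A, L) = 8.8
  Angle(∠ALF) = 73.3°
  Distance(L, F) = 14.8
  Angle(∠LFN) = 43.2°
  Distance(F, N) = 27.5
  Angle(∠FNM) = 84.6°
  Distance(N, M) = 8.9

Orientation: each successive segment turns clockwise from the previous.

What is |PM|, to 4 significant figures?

42.04

∠LFN = 43.2° gives FN at -76.60° from the x-axis; with |FN| = 27.5, N = (-1.280, -39.57). ∠FNM = 84.6° gives NM at -172.0° from the x-axis; with |NM| = 8.9, M = (-10.09, -40.81). Then |PM| = |M − P| = 42.04.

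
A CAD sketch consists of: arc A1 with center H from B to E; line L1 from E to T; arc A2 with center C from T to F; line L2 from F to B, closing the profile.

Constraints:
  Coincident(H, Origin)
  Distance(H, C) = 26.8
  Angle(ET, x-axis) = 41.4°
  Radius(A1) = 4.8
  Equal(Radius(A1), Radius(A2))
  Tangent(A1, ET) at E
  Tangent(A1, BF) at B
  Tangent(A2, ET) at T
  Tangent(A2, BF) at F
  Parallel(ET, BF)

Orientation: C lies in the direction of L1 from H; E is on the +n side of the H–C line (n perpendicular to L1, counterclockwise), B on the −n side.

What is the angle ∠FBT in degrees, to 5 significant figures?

19.708°

The slot axis is L1's direction at 41.4°, so u = (cos 41.4°, sin 41.4°) = (0.75011, 0.66131) and n = (−sin 41.4°, cos 41.4°) = (-0.66131, 0.75011). H is at the origin and C lies 26.8 along u from H, so C = 26.8·u = (20.103, 17.723). Tangency of A1 to both parallel lines with radius 4.8 puts E and B at H ± 4.8·n: E = (-3.1743, 3.6005), B = (3.1743, -3.6005). Equal radii place T and F the same way about C: T = C + 4.8·n = (16.929, 21.324), F = C − 4.8·n = (23.277, 14.123). Then cos ∠FBT = BF·BT / (|BF||BT|), giving 19.708°.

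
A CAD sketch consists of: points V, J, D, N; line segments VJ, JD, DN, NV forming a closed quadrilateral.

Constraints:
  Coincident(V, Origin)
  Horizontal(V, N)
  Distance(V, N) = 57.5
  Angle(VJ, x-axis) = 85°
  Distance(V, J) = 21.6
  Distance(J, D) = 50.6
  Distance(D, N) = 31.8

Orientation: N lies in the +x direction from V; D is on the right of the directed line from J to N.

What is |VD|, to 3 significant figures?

37.3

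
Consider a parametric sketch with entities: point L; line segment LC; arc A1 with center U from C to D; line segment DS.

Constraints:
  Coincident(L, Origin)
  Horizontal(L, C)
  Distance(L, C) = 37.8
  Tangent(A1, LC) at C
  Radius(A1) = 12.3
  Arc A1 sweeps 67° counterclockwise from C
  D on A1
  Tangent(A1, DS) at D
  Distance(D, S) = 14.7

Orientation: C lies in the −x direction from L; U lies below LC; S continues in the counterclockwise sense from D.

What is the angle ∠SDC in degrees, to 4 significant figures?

146.5°

On A1, C sits at bearing 90° from U; a 67° counterclockwise sweep puts D at bearing 157°, so D = U + 12.3·(cos 157°, sin 157°) = (-49.12, -7.494). A1 meets DS tangentially, so UD is at right angles to DS, so DS runs along (−sin 157°, cos 157°); with |DS| = 14.7, S = (-54.87, -21.03). Then cos ∠SDC = DS·DC / (|DS||DC|), giving 146.5°.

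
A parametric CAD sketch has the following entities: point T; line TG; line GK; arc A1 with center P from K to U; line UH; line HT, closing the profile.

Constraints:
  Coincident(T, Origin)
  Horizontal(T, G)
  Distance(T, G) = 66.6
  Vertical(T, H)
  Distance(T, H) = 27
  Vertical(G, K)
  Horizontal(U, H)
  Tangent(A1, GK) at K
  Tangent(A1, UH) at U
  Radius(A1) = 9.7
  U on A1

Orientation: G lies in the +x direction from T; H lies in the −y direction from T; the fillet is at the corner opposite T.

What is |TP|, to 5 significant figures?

59.472

T is at the origin; TG is horizontal with |TG| = 66.6 and G on the +x side, so G = (66.600, 0.0000). T and H share the same x with |TH| = 27.0 and H on the −y side, so H = (0.0000, -27.000). The virtual corner opposite T is at (66.600, -27.000). Tangency of A1 to GK means the radius PK is perpendicular to GK and since A1 is tangent to UH there, PU ⟂ UH, with radius 9.7, so the center P sits 9.7 in from both sides at P = (56.900, -17.300). Then |TP| = |P − T| = 59.472.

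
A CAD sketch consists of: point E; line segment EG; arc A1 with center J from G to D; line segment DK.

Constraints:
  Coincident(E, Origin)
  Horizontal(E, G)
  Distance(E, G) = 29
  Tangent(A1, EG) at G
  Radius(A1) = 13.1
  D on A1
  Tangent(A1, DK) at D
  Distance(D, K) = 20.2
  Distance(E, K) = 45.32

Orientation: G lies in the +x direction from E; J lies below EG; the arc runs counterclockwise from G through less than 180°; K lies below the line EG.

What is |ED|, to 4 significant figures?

25.57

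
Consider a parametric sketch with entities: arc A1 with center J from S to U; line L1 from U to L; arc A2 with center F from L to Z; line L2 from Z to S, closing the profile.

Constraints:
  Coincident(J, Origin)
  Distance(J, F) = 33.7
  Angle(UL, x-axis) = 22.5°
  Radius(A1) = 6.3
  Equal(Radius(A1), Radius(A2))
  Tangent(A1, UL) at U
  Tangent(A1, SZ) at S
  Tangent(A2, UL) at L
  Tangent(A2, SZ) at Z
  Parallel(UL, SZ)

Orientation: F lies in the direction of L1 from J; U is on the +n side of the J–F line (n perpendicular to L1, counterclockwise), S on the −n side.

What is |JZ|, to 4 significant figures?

34.28

The slot axis is L1's direction at 22.5°, so u = (cos 22.5°, sin 22.5°) = (0.9239, 0.3827) and n = (−sin 22.5°, cos 22.5°) = (-0.3827, 0.9239). J is at the origin and F lies 33.7 along u from J, so F = 33.7·u = (31.13, 12.90). Tangency of A1 to both parallel lines with radius 6.3 puts U and S at J ± 6.3·n: U = (-2.411, 5.820), S = (2.411, -5.820). Equal radii place L and Z the same way about F: L = F + 6.3·n = (28.72, 18.72), Z = F − 6.3·n = (33.55, 7.076). Then |JZ| = |Z − J| = 34.28.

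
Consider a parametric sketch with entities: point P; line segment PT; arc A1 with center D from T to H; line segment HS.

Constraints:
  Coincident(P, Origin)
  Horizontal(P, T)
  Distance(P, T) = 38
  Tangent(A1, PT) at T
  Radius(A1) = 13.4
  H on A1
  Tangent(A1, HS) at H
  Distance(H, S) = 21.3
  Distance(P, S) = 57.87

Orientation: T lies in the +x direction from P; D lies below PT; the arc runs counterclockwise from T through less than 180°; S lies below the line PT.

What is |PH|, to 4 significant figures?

36.64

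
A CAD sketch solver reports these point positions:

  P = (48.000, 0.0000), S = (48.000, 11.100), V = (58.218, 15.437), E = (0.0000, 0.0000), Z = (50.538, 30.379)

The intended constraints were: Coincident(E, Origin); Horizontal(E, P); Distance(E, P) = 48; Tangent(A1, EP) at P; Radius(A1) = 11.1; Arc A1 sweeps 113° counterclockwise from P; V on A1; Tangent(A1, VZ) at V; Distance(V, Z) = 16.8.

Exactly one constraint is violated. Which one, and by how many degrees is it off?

Tangent(A1, VZ) at V — off by 4.20°.

E = (0.00, 0.00) ✓; E.y = 0.00, P.y = 0.00 ✓; |EP| = 48.00 ✓; ∠(SP, PE) = 90.00° ✓; |SP| = 11.10 ✓; bearing(S→V) − bearing(S→P) = 113.0° ✓; |SV| = 11.10 ✓; ∠(SV, VZ) = 85.80° ✗; |VZ| = 16.80 ✓.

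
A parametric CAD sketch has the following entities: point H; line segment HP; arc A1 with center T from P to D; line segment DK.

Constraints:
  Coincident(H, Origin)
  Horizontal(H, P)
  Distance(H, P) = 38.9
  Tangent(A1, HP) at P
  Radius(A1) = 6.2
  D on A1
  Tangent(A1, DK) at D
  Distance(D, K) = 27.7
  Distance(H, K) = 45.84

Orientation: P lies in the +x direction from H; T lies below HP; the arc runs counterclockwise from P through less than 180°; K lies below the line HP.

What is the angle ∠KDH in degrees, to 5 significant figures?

97.166°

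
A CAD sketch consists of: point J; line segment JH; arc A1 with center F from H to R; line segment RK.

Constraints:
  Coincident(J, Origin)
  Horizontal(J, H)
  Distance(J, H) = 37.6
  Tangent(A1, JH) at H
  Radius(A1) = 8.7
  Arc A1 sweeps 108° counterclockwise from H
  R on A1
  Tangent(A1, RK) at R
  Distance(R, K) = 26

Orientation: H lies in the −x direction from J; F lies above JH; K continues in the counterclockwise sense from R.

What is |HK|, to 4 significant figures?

36.12

J is at the origin; JH is horizontal with |JH| = 37.6 and H on the −x side, so H = (-37.60, 0.000). Tangency of A1 to JH means the radius FH is perpendicular to JH, so F = H + (0, 8.7) = (-37.60, 8.700). On A1, H sits at bearing -90° from F; a 108° counterclockwise sweep puts R at bearing 18°, so R = F + 8.7·(cos 18°, sin 18°) = (-29.33, 11.39). Tangency of A1 to RK means the radius FR is perpendicular to RK, so RK runs along (−sin 18°, cos 18°); with |RK| = 26.0, K = (-37.36, 36.12). Then |HK| = |K − H| = 36.12.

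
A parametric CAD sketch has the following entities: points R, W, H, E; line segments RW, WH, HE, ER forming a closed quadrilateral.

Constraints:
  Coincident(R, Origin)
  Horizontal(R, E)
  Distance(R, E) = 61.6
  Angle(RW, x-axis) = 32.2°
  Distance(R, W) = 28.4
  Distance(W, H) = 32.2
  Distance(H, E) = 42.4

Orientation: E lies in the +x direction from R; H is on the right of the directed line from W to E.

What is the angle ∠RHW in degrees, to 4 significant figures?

55.43°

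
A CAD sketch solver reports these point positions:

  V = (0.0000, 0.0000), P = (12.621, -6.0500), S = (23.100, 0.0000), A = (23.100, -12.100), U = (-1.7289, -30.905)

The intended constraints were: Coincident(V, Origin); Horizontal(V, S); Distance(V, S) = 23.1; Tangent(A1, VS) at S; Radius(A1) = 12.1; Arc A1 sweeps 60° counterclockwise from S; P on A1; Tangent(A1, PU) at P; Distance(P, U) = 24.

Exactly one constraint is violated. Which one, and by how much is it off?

Distance(P, U) = 24 — off by 4.70.

V = (0.00, 0.00) ✓; V.y = 0.00, S.y = 0.00 ✓; |VS| = 23.10 ✓; ∠(AS, SV) = 90.00° ✓; |AS| = 12.10 ✓; bearing(A→P) − bearing(A→S) = 60.00° ✓; |AP| = 12.10 ✓; ∠(AP, PU) = 90.00° ✓; |PU| = 28.70 ✗.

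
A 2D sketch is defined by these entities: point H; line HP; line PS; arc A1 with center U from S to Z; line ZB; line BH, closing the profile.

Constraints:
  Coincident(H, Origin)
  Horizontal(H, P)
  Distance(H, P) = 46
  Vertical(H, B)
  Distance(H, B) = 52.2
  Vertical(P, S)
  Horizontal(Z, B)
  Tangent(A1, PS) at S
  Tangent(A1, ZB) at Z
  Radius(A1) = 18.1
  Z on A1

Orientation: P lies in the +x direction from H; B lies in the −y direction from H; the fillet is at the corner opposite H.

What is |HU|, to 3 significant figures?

44.1

H is at the origin; HP is horizontal with |HP| = 46.0 and P on the +x side, so P = (46.0, 0.00). HB is vertical with |HB| = 52.2 and B on the −y side, so B = (0.00, -52.2). The virtual corner opposite H is at (46.0, -52.2). Tangency of A1 to PS means the radius US is perpendicular to PS and the tangent condition forces UZ to be normal to ZB, with radius 18.1, so the center U sits 18.1 in from both sides at U = (27.9, -34.1). Then |HU| = |U − H| = 44.1.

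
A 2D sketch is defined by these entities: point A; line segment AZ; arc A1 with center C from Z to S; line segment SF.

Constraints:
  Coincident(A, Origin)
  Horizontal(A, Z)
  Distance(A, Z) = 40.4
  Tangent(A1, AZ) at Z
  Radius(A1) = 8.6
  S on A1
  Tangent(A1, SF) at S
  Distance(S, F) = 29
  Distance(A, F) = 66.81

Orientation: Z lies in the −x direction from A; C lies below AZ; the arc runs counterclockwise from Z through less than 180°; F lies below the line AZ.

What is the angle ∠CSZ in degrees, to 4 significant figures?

54.49°

Checks: |CS| = 8.600 ✓; ∠(CS, SF) = 90.00° ✓; |SF| = 29.00 ✓; |AF| = 66.81 ✓.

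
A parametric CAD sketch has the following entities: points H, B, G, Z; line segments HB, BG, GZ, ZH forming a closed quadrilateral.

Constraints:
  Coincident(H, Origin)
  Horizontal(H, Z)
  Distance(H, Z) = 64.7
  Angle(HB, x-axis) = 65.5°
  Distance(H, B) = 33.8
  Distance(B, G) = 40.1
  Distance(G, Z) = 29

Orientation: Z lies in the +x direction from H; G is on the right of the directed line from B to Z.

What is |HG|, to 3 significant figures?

36.0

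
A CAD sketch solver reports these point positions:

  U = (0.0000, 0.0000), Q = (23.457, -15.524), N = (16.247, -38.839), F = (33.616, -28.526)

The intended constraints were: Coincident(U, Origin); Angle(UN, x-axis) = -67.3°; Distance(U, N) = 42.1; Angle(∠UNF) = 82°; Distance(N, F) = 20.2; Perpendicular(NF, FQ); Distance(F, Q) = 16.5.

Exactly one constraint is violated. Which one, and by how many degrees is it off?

Perpendicular(NF, FQ) — off by 7.30°.

U = (0.00, 0.00) ✓; UN at -67.30° ✓; |UN| = 42.10 ✓; ∠UNF = 82.00° ✓; |NF| = 20.20 ✓; ∠(NF, FQ) = 97.30° ✗; |FQ| = 16.50 ✓.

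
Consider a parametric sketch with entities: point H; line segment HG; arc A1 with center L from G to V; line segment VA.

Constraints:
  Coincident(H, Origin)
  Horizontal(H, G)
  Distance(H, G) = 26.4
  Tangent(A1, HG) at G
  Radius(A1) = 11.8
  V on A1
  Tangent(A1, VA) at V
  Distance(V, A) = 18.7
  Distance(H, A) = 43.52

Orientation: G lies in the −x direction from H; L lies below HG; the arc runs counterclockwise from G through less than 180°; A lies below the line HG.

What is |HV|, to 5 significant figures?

40.674

Checks: ∠(LG, GH) = 90.00° ✓; |LG| = 11.80 ✓; |LV| = 11.80 ✓; ∠(LV, VA) = 90.00° ✓; |VA| = 18.70 ✓; |HA| = 43.52 ✓.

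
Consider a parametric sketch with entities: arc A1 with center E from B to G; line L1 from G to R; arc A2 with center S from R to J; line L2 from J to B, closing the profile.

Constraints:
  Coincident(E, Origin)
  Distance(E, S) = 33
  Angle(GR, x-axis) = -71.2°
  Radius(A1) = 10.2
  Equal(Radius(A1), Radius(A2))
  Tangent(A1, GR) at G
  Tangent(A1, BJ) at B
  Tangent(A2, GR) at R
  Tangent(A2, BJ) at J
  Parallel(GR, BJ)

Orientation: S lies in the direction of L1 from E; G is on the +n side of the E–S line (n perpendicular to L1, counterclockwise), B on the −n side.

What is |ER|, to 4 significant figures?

34.54

The slot axis is L1's direction at -71.2°, so u = (cos -71.2°, sin -71.2°) = (0.3223, -0.9466) and n = (−sin -71.2°, cos -71.2°) = (0.9466, 0.3223). E is at the origin and S lies 33.0 along u from E, so S = 33.0·u = (10.63, -31.24). Tangency of A1 to both parallel lines with radius 10.2 puts G and B at E ± 10.2·n: G = (9.656, 3.287), B = (-9.656, -3.287). Equal radii place R and J the same way about S: R = S + 10.2·n = (20.29, -27.95), J = S − 10.2·n = (0.9789, -34.53). Then |ER| = |R − E| = 34.54.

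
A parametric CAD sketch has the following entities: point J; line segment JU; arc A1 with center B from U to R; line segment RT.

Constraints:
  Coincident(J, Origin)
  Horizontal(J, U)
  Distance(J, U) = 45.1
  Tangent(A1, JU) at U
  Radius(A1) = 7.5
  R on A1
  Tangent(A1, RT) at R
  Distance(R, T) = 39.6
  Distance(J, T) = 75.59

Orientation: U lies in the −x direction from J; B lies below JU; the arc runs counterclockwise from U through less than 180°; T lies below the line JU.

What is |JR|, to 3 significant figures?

52.7

J is at the origin; JU is horizontal with |JU| = 45.1 and U on the −x side, so U = (-45.1, 0.00). A1 meets JU tangentially, so BU is at right angles to JU, so B = U + (0, -7.5) = (-45.1, -7.50). Since BR ⟂ RT (tangency), |BT| = √(7.5² + 39.6²) = 40.3 regardless of where R sits on A1. So T lies on both circle(J, 75.59) and circle(B, 40.3); the below-JU intersection is T = (-61.1, -44.5). R is the foot of the tangent from T: R = (-52.4, -5.85).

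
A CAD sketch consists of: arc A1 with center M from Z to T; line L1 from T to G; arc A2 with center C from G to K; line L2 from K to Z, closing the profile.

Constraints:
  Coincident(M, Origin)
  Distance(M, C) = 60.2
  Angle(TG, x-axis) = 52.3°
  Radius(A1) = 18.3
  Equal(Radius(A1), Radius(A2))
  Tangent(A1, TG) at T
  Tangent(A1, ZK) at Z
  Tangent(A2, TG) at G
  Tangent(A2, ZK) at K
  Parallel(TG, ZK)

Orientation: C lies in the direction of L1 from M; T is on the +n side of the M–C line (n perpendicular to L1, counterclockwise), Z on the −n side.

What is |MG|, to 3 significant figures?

62.9

The slot axis is L1's direction at 52.3°, so u = (cos 52.3°, sin 52.3°) = (0.612, 0.791) and n = (−sin 52.3°, cos 52.3°) = (-0.791, 0.612). M is at the origin and C lies 60.2 along u from M, so C = 60.2·u = (36.8, 47.6). Tangency of A1 to both parallel lines with radius 18.3 puts T and Z at M ± 18.3·n: T = (-14.5, 11.2), Z = (14.5, -11.2). Equal radii place G and K the same way about C: G = C + 18.3·n = (22.3, 58.8), K = C − 18.3·n = (51.3, 36.4). Then |MG| = |G − M| = 62.9.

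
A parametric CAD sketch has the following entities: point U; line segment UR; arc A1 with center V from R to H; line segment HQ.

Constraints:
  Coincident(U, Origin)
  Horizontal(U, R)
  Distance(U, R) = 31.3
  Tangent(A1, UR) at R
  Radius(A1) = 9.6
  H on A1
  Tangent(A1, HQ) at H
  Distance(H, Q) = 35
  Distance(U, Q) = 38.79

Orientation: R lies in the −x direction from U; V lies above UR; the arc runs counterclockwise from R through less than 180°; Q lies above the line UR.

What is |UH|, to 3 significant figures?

23.2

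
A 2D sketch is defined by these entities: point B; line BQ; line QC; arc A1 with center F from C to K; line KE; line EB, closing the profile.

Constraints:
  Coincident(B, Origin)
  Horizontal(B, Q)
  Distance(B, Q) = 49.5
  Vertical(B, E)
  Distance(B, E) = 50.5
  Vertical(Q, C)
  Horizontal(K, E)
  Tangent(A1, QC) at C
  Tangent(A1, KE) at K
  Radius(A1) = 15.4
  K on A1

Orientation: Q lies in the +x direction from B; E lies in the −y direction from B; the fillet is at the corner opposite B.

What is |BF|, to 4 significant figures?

48.94

B is at the origin; BQ is horizontal with |BQ| = 49.5 and Q on the +x side, so Q = (49.50, 0.000). B and E share the same x with |BE| = 50.5 and E on the −y side, so E = (0.000, -50.50). The virtual corner opposite B is at (49.50, -50.50). The tangent condition forces FC to be normal to QC and the tangent condition forces FK to be normal to KE, with radius 15.4, so the center F sits 15.4 in from both sides at F = (34.10, -35.10). Then |BF| = |F − B| = 48.94.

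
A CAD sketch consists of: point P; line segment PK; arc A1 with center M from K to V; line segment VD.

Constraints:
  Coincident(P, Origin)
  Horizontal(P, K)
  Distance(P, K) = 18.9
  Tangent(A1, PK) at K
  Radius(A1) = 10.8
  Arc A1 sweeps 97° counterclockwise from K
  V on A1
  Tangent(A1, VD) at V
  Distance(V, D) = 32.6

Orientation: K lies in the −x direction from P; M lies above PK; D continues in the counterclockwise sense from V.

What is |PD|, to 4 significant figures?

46.10

P is at the origin; PK is horizontal with |PK| = 18.9 and K on the −x side, so K = (-18.90, 0.000). Since A1 is tangent to PK there, MK ⟂ PK, so M = K + (0, 10.8) = (-18.90, 10.80). On A1, K sits at bearing -90° from M; a 97° counterclockwise sweep puts V at bearing 7°, so V = M + 10.8·(cos 7°, sin 7°) = (-8.181, 12.12). The tangent condition forces MV to be normal to VD, so VD runs along (−sin 7°, cos 7°); with |VD| = 32.6, D = (-12.15, 44.47). Then |PD| = |D − P| = 46.10.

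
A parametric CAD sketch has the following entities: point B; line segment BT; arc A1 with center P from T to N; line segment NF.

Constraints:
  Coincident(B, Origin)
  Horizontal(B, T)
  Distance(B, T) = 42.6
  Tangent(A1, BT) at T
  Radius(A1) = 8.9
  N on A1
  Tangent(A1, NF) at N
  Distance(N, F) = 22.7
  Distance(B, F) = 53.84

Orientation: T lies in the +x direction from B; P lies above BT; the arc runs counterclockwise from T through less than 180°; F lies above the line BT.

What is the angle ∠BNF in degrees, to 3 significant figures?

81.5°

Checks: |PN| = 8.900 ✓; ∠(PN, NF) = 90.00° ✓; |NF| = 22.70 ✓; |BF| = 53.84 ✓.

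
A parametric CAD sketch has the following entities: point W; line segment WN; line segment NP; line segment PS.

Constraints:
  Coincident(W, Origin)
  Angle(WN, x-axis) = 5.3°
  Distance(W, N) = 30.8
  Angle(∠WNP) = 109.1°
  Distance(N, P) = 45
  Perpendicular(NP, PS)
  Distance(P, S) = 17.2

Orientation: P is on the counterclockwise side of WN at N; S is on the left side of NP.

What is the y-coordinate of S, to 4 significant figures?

50.65

W is at the origin; WN runs at 5.3° with length 30.8, so N = 30.8·(cos 5.3°, sin 5.3°) = (30.67, 2.845). ∠WNP = 109.1°, so NP runs at 5.3° + (180° − 109.1°) = 76.20° from the x-axis; with |NP| = 45.0, P = N + 45.0·(cos 76.20°, sin 76.20°) = (41.40, 46.55). NP ⟂ PS; with |PS| = 17.2 on the left of NP, S = P + 17.2·(-0.9711, 0.2385) = (24.70, 50.65). So S.y = 50.65.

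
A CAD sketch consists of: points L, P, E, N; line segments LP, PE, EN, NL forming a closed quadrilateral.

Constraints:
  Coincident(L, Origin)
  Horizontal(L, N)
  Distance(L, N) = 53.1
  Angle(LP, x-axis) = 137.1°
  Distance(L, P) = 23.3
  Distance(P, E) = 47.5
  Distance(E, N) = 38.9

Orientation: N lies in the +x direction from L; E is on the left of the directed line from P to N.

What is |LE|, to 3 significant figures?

41.2

Checks: |PE| = 47.50 ✓; |EN| = 38.90 ✓.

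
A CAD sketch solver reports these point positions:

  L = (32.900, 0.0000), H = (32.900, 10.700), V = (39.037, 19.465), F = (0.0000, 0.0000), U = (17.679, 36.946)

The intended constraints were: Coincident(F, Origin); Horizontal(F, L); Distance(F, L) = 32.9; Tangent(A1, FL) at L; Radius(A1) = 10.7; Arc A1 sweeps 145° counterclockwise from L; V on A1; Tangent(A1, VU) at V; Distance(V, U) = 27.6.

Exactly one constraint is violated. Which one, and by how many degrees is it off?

Tangent(A1, VU) at V — off by 4.30°.

F = (0.00, 0.00) ✓; F.y = 0.00, L.y = 0.00 ✓; |FL| = 32.90 ✓; ∠(HL, LF) = 90.00° ✓; |HL| = 10.70 ✓; bearing(H→V) − bearing(H→L) = 145.0° ✓; |HV| = 10.70 ✓; ∠(HV, VU) = 94.30° ✗; |VU| = 27.60 ✓.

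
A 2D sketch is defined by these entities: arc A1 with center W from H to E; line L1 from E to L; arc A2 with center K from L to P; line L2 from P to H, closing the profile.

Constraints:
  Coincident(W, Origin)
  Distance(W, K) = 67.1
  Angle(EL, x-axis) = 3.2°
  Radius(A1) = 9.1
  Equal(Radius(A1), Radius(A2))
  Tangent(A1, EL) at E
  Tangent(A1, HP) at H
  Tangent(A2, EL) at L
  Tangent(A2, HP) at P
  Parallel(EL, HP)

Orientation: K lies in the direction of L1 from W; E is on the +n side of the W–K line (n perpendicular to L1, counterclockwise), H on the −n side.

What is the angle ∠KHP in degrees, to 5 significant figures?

7.7232°

The slot axis is L1's direction at 3.2°, so u = (cos 3.2°, sin 3.2°) = (0.99844, 0.055822) and n = (−sin 3.2°, cos 3.2°) = (-0.055822, 0.99844). W is at the origin and K lies 67.1 along u from W, so K = 67.1·u = (66.995, 3.7456). Tangency of A1 to both parallel lines with radius 9.1 puts E and H at W ± 9.1·n: E = (-0.50798, 9.0858), H = (0.50798, -9.0858). Equal radii place L and P the same way about K: L = K + 9.1·n = (66.487, 12.831), P = K − 9.1·n = (67.503, -5.3402). Then cos ∠KHP = HK·HP / (|HK||HP|), giving 7.7232°.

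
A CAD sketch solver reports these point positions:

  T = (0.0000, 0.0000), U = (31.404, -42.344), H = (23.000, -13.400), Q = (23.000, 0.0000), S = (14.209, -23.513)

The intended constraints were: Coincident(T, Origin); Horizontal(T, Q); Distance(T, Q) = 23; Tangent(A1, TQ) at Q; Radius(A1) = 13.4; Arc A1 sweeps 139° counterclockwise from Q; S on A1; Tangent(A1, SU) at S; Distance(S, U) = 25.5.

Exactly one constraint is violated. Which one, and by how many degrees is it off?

Tangent(A1, SU) at S — off by 6.60°.

T = (0.00, 0.00) ✓; T.y = 0.00, Q.y = 0.00 ✓; |TQ| = 23.00 ✓; ∠(HQ, QT) = 90.00° ✓; |HQ| = 13.40 ✓; bearing(H→S) − bearing(H→Q) = 139.0° ✓; |HS| = 13.40 ✓; ∠(HS, SU) = 96.60° ✗; |SU| = 25.50 ✓.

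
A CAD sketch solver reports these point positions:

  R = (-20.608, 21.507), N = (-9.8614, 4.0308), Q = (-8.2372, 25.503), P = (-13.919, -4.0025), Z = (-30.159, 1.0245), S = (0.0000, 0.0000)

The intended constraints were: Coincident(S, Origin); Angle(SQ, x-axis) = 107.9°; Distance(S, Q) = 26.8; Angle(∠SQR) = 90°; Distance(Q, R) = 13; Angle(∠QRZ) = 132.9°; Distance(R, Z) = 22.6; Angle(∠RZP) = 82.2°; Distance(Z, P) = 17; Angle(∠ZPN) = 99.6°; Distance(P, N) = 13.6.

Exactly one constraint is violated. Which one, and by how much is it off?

Distance(P, N) = 13.6 — off by 4.60.

S = (0.00, 0.00) ✓; SQ at 107.9° ✓; |SQ| = 26.80 ✓; ∠SQR = 90.00° ✓; |QR| = 13.00 ✓; ∠QRZ = 132.9° ✓; |RZ| = 22.60 ✓; ∠RZP = 82.20° ✓; |ZP| = 17.00 ✓; ∠ZPN = 99.60° ✓; |PN| = 9.000 ✗.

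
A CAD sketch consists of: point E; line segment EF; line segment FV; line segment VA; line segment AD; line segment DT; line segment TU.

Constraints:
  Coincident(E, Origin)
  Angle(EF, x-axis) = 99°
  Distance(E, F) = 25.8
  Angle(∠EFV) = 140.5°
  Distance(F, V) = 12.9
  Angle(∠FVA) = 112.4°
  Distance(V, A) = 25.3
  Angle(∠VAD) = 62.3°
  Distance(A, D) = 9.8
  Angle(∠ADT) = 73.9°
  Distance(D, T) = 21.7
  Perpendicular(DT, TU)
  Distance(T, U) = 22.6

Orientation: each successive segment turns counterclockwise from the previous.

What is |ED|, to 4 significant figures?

33.25

E is at the origin; EF runs at 99.0° with length 25.8, so F = (-4.036, 25.48). ∠EFV = 140.5° gives FV at 138.5° from the x-axis; with |FV| = 12.9, V = (-13.70, 34.03). ∠FVA = 112.4° gives VA at -153.9° from the x-axis; with |VA| = 25.3, A = (-36.42, 22.90). ∠VAD = 62.3° gives AD at -36.20° from the x-axis; with |AD| = 9.8, D = (-28.51, 17.11). Then |ED| = |D − E| = 33.25.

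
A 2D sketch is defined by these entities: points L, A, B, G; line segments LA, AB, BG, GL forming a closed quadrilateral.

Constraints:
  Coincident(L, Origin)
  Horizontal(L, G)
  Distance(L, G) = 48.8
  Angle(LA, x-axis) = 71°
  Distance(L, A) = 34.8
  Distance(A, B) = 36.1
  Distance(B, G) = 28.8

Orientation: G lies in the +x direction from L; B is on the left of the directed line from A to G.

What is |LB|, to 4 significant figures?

55.26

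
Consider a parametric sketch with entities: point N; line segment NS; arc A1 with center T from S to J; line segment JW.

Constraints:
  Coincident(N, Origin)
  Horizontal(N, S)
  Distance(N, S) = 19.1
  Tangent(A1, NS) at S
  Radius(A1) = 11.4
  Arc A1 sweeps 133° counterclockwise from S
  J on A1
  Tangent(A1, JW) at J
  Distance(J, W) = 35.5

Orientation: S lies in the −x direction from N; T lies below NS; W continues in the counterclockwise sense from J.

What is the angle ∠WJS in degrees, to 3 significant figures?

114°

N is at the origin; NS is horizontal with |NS| = 19.1 and S on the −x side, so S = (-19.1, 0.00). Since A1 is tangent to NS there, TS ⟂ NS, so T = S + (0, -11.4) = (-19.1, -11.4). On A1, S sits at bearing 90° from T; a 133° counterclockwise sweep puts J at bearing 223°, so J = T + 11.4·(cos 223°, sin 223°) = (-27.4, -19.2). Tangency of A1 to JW means the radius TJ is perpendicular to JW, so JW runs along (−sin 223°, cos 223°); with |JW| = 35.5, W = (-3.23, -45.1). Then cos ∠WJS = JW·JS / (|JW||JS|), giving 114°.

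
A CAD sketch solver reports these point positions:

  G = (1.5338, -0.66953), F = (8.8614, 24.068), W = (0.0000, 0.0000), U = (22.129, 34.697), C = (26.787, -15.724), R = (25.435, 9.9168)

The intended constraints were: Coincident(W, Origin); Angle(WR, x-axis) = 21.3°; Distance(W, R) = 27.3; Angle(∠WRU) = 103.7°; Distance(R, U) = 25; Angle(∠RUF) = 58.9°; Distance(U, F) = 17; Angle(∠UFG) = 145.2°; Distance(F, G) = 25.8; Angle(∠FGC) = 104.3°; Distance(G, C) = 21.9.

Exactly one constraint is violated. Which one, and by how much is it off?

Distance(G, C) = 21.9 — off by 7.50.

W = (0.00, 0.00) ✓; WR at 21.30° ✓; |WR| = 27.30 ✓; ∠WRU = 103.7° ✓; |RU| = 25.00 ✓; ∠RUF = 58.90° ✓; |UF| = 17.00 ✓; ∠UFG = 145.2° ✓; |FG| = 25.80 ✓; ∠FGC = 104.3° ✓; |GC| = 29.40 ✗.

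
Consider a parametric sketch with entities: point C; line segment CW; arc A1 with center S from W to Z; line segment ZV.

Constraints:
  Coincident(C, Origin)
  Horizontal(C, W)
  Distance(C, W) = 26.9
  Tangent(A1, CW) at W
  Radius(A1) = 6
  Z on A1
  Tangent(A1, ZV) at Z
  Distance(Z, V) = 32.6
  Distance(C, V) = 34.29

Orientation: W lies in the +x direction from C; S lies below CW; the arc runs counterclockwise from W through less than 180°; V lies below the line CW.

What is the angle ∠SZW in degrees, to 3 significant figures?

57.0°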